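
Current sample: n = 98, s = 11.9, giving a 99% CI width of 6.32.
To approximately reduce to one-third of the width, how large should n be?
n ≈ 882

CI width ∝ 1/√n
To reduce width by factor 3, need √n to grow by 3 → need 3² = 9 times as many samples.

Current: n = 98, width = 6.32
New: n = 882, width ≈ 2.07

Width reduced by factor of 6.32/2.07 = 3.05.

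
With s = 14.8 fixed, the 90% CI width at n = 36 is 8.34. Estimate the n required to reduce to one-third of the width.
n ≈ 324

CI width ∝ 1/√n
To reduce width by factor 3, need √n to grow by 3 → need 3² = 9 times as many samples.

Current: n = 36, width = 8.34
New: n = 324, width ≈ 2.71

Width reduced by factor of 8.34/2.71 = 3.08.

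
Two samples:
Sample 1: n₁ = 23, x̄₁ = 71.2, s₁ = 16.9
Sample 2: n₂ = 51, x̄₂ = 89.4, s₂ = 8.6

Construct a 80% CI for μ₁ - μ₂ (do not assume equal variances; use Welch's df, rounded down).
(-23.09, -13.31)

Difference: x̄₁ - x̄₂ = -18.20
SE = √(s₁²/n₁ + s₂²/n₂) = √(16.9²/23 + 8.6²/51) = 3.7240
df = 27.27 → 27 (Welch–Satterthwaite, rounded down)
t* = 1.314

CI: -18.20 ± 1.314 · 3.7240 = -18.20 ± 4.89 = (-23.09, -13.31)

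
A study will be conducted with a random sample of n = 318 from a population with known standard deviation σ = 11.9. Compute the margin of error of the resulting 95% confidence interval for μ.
Margin of error = 1.31

Margin of error = z* · σ/√n
= 1.960 · 11.9/√318
= 1.960 · 11.9/17.8326
= 1.31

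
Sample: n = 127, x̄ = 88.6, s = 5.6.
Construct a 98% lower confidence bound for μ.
μ ≥ 87.57

Lower bound (one-sided):
t* = 2.075 (one-sided for 98%)
Lower bound = x̄ - t* · s/√n = 88.6 - 2.075 · 5.6/√127 = 87.57

We are 98% confident that μ ≥ 87.57.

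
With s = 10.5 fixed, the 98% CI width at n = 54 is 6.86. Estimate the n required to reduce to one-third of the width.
n ≈ 486

CI width ∝ 1/√n
To reduce width by factor 3, need √n to grow by 3 → need 3² = 9 times as many samples.

Current: n = 54, width = 6.86
New: n = 486, width ≈ 2.22

Width reduced by factor of 6.86/2.22 = 3.09.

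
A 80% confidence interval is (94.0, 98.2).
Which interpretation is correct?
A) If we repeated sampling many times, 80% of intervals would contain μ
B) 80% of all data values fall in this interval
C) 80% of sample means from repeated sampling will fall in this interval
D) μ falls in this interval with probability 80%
A

A) Correct — this is the frequentist long-run coverage interpretation.
B) Wrong — a CI is about the parameter μ, not individual data values.
C) Wrong — coverage applies to intervals containing μ, not to future x̄ values.
D) Wrong — μ is fixed; the randomness lives in the interval, not in μ.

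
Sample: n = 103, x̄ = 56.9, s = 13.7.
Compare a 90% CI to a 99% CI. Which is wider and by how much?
99% CI is wider by 2.61

df = 102
90% CI: t* = 1.660, (54.66, 59.14), width = 2 · t* · s/√n = 4.48
99% CI: t* = 2.625, (53.36, 60.44), width = 2 · t* · s/√n = 7.09

The 99% CI is wider by 7.09 - 4.48 = 2.61.
Higher confidence requires a wider interval.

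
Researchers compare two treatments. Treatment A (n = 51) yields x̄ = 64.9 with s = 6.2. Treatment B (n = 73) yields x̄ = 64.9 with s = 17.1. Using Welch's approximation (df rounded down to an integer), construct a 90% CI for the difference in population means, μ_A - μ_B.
(-3.62, 3.62)

Difference: x̄₁ - x̄₂ = 0.00
SE = √(s₁²/n₁ + s₂²/n₂) = √(6.2²/51 + 17.1²/73) = 2.1816
df = 96.71 → 96 (Welch–Satterthwaite, rounded down)
t* = 1.661

CI: 0.00 ± 1.661 · 2.1816 = 0.00 ± 3.62 = (-3.62, 3.62)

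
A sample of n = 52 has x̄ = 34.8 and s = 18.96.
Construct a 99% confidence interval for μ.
(27.76, 41.84)

t-interval (σ unknown):
df = n - 1 = 51
t* = 2.676 for 99% confidence

Margin of error = t* · s/√n = 2.676 · 18.96/√52 = 7.04

CI: (27.76, 41.84)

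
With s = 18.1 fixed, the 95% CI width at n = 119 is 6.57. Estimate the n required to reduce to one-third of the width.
n ≈ 1071

CI width ∝ 1/√n
To reduce width by factor 3, need √n to grow by 3 → need 3² = 9 times as many samples.

Current: n = 119, width = 6.57
New: n = 1071, width ≈ 2.17

Width reduced by factor of 6.57/2.17 = 3.03.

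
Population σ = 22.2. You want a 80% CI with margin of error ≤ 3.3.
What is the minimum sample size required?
n ≥ 75

For margin E ≤ 3.3:
n ≥ (z* · σ / E)²
n ≥ (1.282 · 22.2 / 3.3)²
n ≥ 74.38

Minimum n = 75 (rounding up)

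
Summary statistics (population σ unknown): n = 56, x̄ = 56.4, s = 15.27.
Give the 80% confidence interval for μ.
(53.75, 59.05)

t-interval (σ unknown):
df = n - 1 = 55
t* = 1.297 for 80% confidence

Margin of error = t* · s/√n = 1.297 · 15.27/√56 = 2.65

CI: (53.75, 59.05)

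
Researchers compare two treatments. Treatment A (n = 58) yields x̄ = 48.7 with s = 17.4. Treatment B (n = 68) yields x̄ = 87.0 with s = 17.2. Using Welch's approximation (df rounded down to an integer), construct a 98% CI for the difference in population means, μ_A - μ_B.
(-45.59, -31.01)

Difference: x̄₁ - x̄₂ = -38.30
SE = √(s₁²/n₁ + s₂²/n₂) = √(17.4²/58 + 17.2²/68) = 3.0936
df = 120.44 → 120 (Welch–Satterthwaite, rounded down)
t* = 2.358

CI: -38.30 ± 2.358 · 3.0936 = -38.30 ± 7.29 = (-45.59, -31.01)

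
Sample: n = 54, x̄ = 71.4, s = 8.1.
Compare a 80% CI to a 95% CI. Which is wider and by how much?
95% CI is wider by 1.56

df = 53
80% CI: t* = 1.298, (69.97, 72.83), width = 2 · t* · s/√n = 2.86
95% CI: t* = 2.006, (69.19, 73.61), width = 2 · t* · s/√n = 4.42

The 95% CI is wider by 4.42 - 2.86 = 1.56.
Higher confidence requires a wider interval.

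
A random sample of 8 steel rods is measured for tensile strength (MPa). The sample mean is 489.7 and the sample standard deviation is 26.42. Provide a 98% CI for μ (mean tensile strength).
(461.70, 517.70)

t-interval (σ unknown):
df = n - 1 = 7
t* = 2.998 for 98% confidence

Margin of error = t* · s/√n = 2.998 · 26.42/√8 = 28.00

CI: (461.70, 517.70)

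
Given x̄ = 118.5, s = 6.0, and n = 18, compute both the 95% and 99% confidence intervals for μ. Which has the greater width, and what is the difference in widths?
99% CI is wider by 2.23

df = 17
95% CI: t* = 2.110, (115.52, 121.48), width = 2 · t* · s/√n = 5.97
99% CI: t* = 2.898, (114.40, 122.60), width = 2 · t* · s/√n = 8.20

The 99% CI is wider by 8.20 - 5.97 = 2.23.
Higher confidence requires a wider interval.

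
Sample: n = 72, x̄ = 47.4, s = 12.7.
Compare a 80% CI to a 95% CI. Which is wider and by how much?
95% CI is wider by 2.10

df = 71
80% CI: t* = 1.294, (45.46, 49.34), width = 2 · t* · s/√n = 3.87
95% CI: t* = 1.994, (44.42, 50.38), width = 2 · t* · s/√n = 5.97

The 95% CI is wider by 5.97 - 3.87 = 2.10.
Higher confidence requires a wider interval.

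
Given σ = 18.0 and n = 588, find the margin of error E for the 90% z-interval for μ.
Margin of error = 1.22

Margin of error = z* · σ/√n
= 1.645 · 18.0/√588
= 1.645 · 18.0/24.2487
= 1.22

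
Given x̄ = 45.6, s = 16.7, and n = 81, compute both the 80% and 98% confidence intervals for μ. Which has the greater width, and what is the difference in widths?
98% CI is wider by 4.02

df = 80
80% CI: t* = 1.292, (43.20, 48.00), width = 2 · t* · s/√n = 4.79
98% CI: t* = 2.374, (41.19, 50.01), width = 2 · t* · s/√n = 8.81

The 98% CI is wider by 8.81 - 4.79 = 4.02.
Higher confidence requires a wider interval.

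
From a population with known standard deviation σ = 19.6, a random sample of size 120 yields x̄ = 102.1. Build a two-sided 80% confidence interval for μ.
(99.81, 104.39)

z-interval (σ known):
z* = 1.282 for 80% confidence

Margin of error = z* · σ/√n = 1.282 · 19.6/√120 = 2.29

CI: (102.1 - 2.29, 102.1 + 2.29) = (99.81, 104.39)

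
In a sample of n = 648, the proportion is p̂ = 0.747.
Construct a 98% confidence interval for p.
(0.707, 0.787)

Proportion CI:
SE = √(p̂(1-p̂)/n) = √(0.747 · 0.253 / 648) = 0.01708

z* = 2.326
Margin = z* · SE = 2.326 · 0.01708 = 0.0397

CI: 0.747 ± 0.0397 = (0.707, 0.787)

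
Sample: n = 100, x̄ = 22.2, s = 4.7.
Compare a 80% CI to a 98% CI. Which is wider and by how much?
98% CI is wider by 1.01

df = 99
80% CI: t* = 1.290, (21.59, 22.81), width = 2 · t* · s/√n = 1.21
98% CI: t* = 2.365, (21.09, 23.31), width = 2 · t* · s/√n = 2.22

The 98% CI is wider by 2.22 - 1.21 = 1.01.
Higher confidence requires a wider interval.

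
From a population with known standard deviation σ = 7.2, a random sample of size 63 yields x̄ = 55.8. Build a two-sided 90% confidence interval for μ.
(54.31, 57.29)

z-interval (σ known):
z* = 1.645 for 90% confidence

Margin of error = z* · σ/√n = 1.645 · 7.2/√63 = 1.49

CI: (55.8 - 1.49, 55.8 + 1.49) = (54.31, 57.29)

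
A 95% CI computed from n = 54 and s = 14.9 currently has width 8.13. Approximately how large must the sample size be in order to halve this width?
n ≈ 216

CI width ∝ 1/√n
To reduce width by factor 2, need √n to grow by 2 → need 2² = 4 times as many samples.

Current: n = 54, width = 8.13
New: n = 216, width ≈ 4.00

Width reduced by factor of 8.13/4.00 = 2.03.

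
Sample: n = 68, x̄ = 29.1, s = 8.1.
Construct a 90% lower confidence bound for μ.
μ ≥ 27.83

Lower bound (one-sided):
t* = 1.294 (one-sided for 90%)
Lower bound = x̄ - t* · s/√n = 29.1 - 1.294 · 8.1/√68 = 27.83

We are 90% confident that μ ≥ 27.83.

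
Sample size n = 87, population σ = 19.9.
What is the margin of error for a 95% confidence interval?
Margin of error = 4.18

Margin of error = z* · σ/√n
= 1.960 · 19.9/√87
= 1.960 · 19.9/9.3274
= 4.18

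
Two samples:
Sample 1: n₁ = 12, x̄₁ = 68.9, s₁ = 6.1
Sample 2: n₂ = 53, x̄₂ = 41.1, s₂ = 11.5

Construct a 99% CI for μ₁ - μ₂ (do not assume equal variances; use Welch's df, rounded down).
(21.31, 34.29)

Difference: x̄₁ - x̄₂ = 27.80
SE = √(s₁²/n₁ + s₂²/n₂) = √(6.1²/12 + 11.5²/53) = 2.3656
df = 31.51 → 31 (Welch–Satterthwaite, rounded down)
t* = 2.744

CI: 27.80 ± 2.744 · 2.3656 = 27.80 ± 6.49 = (21.31, 34.29)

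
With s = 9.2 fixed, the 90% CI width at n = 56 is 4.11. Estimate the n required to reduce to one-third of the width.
n ≈ 504

CI width ∝ 1/√n
To reduce width by factor 3, need √n to grow by 3 → need 3² = 9 times as many samples.

Current: n = 56, width = 4.11
New: n = 504, width ≈ 1.35

Width reduced by factor of 4.11/1.35 = 3.04.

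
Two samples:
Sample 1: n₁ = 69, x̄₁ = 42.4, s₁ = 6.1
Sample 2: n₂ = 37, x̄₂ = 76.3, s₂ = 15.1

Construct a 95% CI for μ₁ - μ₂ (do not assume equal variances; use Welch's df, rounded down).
(-39.12, -28.68)

Difference: x̄₁ - x̄₂ = -33.90
SE = √(s₁²/n₁ + s₂²/n₂) = √(6.1²/69 + 15.1²/37) = 2.5888
df = 42.40 → 42 (Welch–Satterthwaite, rounded down)
t* = 2.018

CI: -33.90 ± 2.018 · 2.5888 = -33.90 ± 5.22 = (-39.12, -28.68)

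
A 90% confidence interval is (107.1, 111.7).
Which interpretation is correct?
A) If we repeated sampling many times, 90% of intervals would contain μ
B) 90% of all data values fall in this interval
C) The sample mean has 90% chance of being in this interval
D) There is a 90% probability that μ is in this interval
A

A) Correct — this is the frequentist long-run coverage interpretation.
B) Wrong — a CI is about the parameter μ, not individual data values.
C) Wrong — x̄ is observed and sits in the interval by construction.
D) Wrong — μ is fixed; the randomness lives in the interval, not in μ.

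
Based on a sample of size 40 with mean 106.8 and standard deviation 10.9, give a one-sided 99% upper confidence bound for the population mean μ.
μ ≤ 110.98

Upper bound (one-sided):
t* = 2.426 (one-sided for 99%)
Upper bound = x̄ + t* · s/√n = 106.8 + 2.426 · 10.9/√40 = 110.98

We are 99% confident that μ ≤ 110.98.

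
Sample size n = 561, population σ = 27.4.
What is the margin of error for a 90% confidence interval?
Margin of error = 1.90

Margin of error = z* · σ/√n
= 1.645 · 27.4/√561
= 1.645 · 27.4/23.6854
= 1.90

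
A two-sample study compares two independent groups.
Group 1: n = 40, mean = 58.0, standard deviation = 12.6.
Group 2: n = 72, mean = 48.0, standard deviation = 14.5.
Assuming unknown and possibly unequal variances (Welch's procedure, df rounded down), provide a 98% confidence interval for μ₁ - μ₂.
(3.78, 16.22)

Difference: x̄₁ - x̄₂ = 10.00
SE = √(s₁²/n₁ + s₂²/n₂) = √(12.6²/40 + 14.5²/72) = 2.6247
df = 90.57 → 90 (Welch–Satterthwaite, rounded down)
t* = 2.368

CI: 10.00 ± 2.368 · 2.6247 = 10.00 ± 6.22 = (3.78, 16.22)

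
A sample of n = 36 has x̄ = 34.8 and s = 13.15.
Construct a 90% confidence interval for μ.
(31.10, 38.50)

t-interval (σ unknown):
df = n - 1 = 35
t* = 1.690 for 90% confidence

Margin of error = t* · s/√n = 1.690 · 13.15/√36 = 3.70

CI: (31.10, 38.50)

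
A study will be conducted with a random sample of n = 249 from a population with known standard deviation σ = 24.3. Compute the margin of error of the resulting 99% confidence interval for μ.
Margin of error = 3.97

Margin of error = z* · σ/√n
= 2.576 · 24.3/√249
= 2.576 · 24.3/15.7797
= 3.97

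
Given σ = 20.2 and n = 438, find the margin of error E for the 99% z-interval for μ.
Margin of error = 2.49

Margin of error = z* · σ/√n
= 2.576 · 20.2/√438
= 2.576 · 20.2/20.9284
= 2.49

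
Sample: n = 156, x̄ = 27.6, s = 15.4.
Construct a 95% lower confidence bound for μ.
μ ≥ 25.56

Lower bound (one-sided):
t* = 1.655 (one-sided for 95%)
Lower bound = x̄ - t* · s/√n = 27.6 - 1.655 · 15.4/√156 = 25.56

We are 95% confident that μ ≥ 25.56.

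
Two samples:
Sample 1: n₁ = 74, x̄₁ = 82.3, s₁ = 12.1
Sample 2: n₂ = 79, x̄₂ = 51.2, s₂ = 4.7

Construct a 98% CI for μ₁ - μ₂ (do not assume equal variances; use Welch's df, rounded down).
(27.54, 34.66)

Difference: x̄₁ - x̄₂ = 31.10
SE = √(s₁²/n₁ + s₂²/n₂) = √(12.1²/74 + 4.7²/79) = 1.5027
df = 93.35 → 93 (Welch–Satterthwaite, rounded down)
t* = 2.367

CI: 31.10 ± 2.367 · 1.5027 = 31.10 ± 3.56 = (27.54, 34.66)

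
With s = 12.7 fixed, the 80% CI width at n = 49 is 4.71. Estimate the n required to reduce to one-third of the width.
n ≈ 441

CI width ∝ 1/√n
To reduce width by factor 3, need √n to grow by 3 → need 3² = 9 times as many samples.

Current: n = 49, width = 4.71
New: n = 441, width ≈ 1.55

Width reduced by factor of 4.71/1.55 = 3.04.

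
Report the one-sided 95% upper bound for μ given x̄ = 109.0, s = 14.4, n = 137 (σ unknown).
μ ≤ 111.04

Upper bound (one-sided):
t* = 1.656 (one-sided for 95%)
Upper bound = x̄ + t* · s/√n = 109.0 + 1.656 · 14.4/√137 = 111.04

We are 95% confident that μ ≤ 111.04.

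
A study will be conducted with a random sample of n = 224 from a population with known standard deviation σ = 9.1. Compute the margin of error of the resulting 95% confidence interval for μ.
Margin of error = 1.19

Margin of error = z* · σ/√n
= 1.960 · 9.1/√224
= 1.960 · 9.1/14.9666
= 1.19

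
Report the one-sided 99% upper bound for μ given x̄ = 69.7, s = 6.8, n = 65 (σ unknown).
μ ≤ 71.71

Upper bound (one-sided):
t* = 2.386 (one-sided for 99%)
Upper bound = x̄ + t* · s/√n = 69.7 + 2.386 · 6.8/√65 = 71.71

We are 99% confident that μ ≤ 71.71.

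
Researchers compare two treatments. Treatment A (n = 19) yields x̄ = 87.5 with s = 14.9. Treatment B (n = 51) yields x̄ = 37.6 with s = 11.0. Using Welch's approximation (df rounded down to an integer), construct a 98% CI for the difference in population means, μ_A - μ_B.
(40.58, 59.22)

Difference: x̄₁ - x̄₂ = 49.90
SE = √(s₁²/n₁ + s₂²/n₂) = √(14.9²/19 + 11.0²/51) = 3.7493
df = 25.67 → 25 (Welch–Satterthwaite, rounded down)
t* = 2.485

CI: 49.90 ± 2.485 · 3.7493 = 49.90 ± 9.32 = (40.58, 59.22)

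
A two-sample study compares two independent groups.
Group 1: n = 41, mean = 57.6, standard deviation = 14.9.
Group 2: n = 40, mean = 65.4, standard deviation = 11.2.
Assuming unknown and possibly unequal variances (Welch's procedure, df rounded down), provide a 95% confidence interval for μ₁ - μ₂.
(-13.63, -1.97)

Difference: x̄₁ - x̄₂ = -7.80
SE = √(s₁²/n₁ + s₂²/n₂) = √(14.9²/41 + 11.2²/40) = 2.9242
df = 74.22 → 74 (Welch–Satterthwaite, rounded down)
t* = 1.993

CI: -7.80 ± 1.993 · 2.9242 = -7.80 ± 5.83 = (-13.63, -1.97)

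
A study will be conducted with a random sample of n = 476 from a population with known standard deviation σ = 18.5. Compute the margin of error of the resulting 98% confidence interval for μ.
Margin of error = 1.97

Margin of error = z* · σ/√n
= 2.326 · 18.5/√476
= 2.326 · 18.5/21.8174
= 1.97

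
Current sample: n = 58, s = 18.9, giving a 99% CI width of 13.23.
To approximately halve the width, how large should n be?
n ≈ 232

CI width ∝ 1/√n
To reduce width by factor 2, need √n to grow by 2 → need 2² = 4 times as many samples.

Current: n = 58, width = 13.23
New: n = 232, width ≈ 6.44

Width reduced by factor of 13.23/6.44 = 2.05.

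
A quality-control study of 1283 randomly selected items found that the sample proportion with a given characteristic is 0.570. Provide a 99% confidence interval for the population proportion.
(0.534, 0.606)

Proportion CI:
SE = √(p̂(1-p̂)/n) = √(0.570 · 0.430 / 1283) = 0.01382

z* = 2.576
Margin = z* · SE = 2.576 · 0.01382 = 0.0356

CI: 0.570 ± 0.0356 = (0.534, 0.606)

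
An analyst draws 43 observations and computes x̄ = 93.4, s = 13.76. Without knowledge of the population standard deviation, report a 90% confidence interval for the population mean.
(89.87, 96.93)

t-interval (σ unknown):
df = n - 1 = 42
t* = 1.682 for 90% confidence

Margin of error = t* · s/√n = 1.682 · 13.76/√43 = 3.53

CI: (89.87, 96.93)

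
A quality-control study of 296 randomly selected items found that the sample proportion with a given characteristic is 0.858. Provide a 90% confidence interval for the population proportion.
(0.825, 0.891)

Proportion CI:
SE = √(p̂(1-p̂)/n) = √(0.858 · 0.142 / 296) = 0.02029

z* = 1.645
Margin = z* · SE = 1.645 · 0.02029 = 0.0334

CI: 0.858 ± 0.0334 = (0.825, 0.891)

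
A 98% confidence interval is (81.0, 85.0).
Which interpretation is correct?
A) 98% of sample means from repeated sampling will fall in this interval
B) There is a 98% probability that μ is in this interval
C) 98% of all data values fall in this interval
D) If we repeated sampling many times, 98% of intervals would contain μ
D

A) Wrong — coverage applies to intervals containing μ, not to future x̄ values.
B) Wrong — μ is fixed; the randomness lives in the interval, not in μ.
C) Wrong — a CI is about the parameter μ, not individual data values.
D) Correct — this is the frequentist long-run coverage interpretation.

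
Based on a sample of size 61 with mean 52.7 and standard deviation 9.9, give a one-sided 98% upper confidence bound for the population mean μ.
μ ≤ 55.36

Upper bound (one-sided):
t* = 2.099 (one-sided for 98%)
Upper bound = x̄ + t* · s/√n = 52.7 + 2.099 · 9.9/√61 = 55.36

We are 98% confident that μ ≤ 55.36.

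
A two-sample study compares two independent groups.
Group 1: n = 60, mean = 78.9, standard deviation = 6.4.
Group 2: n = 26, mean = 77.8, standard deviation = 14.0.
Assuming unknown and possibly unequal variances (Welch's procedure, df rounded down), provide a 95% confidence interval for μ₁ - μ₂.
(-4.76, 6.96)

Difference: x̄₁ - x̄₂ = 1.10
SE = √(s₁²/n₁ + s₂²/n₂) = √(6.4²/60 + 14.0²/26) = 2.8673
df = 29.63 → 29 (Welch–Satterthwaite, rounded down)
t* = 2.045

CI: 1.10 ± 2.045 · 2.8673 = 1.10 ± 5.86 = (-4.76, 6.96)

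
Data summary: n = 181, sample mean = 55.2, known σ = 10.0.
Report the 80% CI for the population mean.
(54.25, 56.15)

z-interval (σ known):
z* = 1.282 for 80% confidence

Margin of error = z* · σ/√n = 1.282 · 10.0/√181 = 0.95

CI: (55.2 - 0.95, 55.2 + 0.95) = (54.25, 56.15)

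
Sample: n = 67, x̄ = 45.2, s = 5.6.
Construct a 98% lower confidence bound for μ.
μ ≥ 43.77

Lower bound (one-sided):
t* = 2.095 (one-sided for 98%)
Lower bound = x̄ - t* · s/√n = 45.2 - 2.095 · 5.6/√67 = 43.77

We are 98% confident that μ ≥ 43.77.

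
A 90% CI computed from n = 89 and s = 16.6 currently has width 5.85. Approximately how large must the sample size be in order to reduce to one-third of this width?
n ≈ 801

CI width ∝ 1/√n
To reduce width by factor 3, need √n to grow by 3 → need 3² = 9 times as many samples.

Current: n = 89, width = 5.85
New: n = 801, width ≈ 1.93

Width reduced by factor of 5.85/1.93 = 3.03.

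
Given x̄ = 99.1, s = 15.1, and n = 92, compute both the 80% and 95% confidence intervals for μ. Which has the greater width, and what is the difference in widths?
95% CI is wider by 2.19

df = 91
80% CI: t* = 1.291, (97.07, 101.13), width = 2 · t* · s/√n = 4.06
95% CI: t* = 1.986, (95.97, 102.23), width = 2 · t* · s/√n = 6.25

The 95% CI is wider by 6.25 - 4.06 = 2.19.
Higher confidence requires a wider interval.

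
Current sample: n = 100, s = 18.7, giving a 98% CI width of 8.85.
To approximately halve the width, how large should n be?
n ≈ 400

CI width ∝ 1/√n
To reduce width by factor 2, need √n to grow by 2 → need 2² = 4 times as many samples.

Current: n = 100, width = 8.85
New: n = 400, width ≈ 4.37

Width reduced by factor of 8.85/4.37 = 2.03.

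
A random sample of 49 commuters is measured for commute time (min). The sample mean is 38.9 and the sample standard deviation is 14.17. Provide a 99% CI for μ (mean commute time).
(33.47, 44.33)

t-interval (σ unknown):
df = n - 1 = 48
t* = 2.682 for 99% confidence

Margin of error = t* · s/√n = 2.682 · 14.17/√49 = 5.43

CI: (33.47, 44.33)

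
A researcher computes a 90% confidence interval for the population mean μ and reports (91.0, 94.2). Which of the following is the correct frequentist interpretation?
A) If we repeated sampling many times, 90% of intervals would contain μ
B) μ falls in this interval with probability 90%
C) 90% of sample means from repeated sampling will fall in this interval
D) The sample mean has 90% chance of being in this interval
A

A) Correct — this is the frequentist long-run coverage interpretation.
B) Wrong — μ is fixed; the randomness lives in the interval, not in μ.
C) Wrong — coverage applies to intervals containing μ, not to future x̄ values.
D) Wrong — x̄ is observed and sits in the interval by construction.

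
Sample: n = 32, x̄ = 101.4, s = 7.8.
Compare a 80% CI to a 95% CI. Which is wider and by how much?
95% CI is wider by 2.02

df = 31
80% CI: t* = 1.309, (99.60, 103.20), width = 2 · t* · s/√n = 3.61
95% CI: t* = 2.040, (98.59, 104.21), width = 2 · t* · s/√n = 5.63

The 95% CI is wider by 5.63 - 3.61 = 2.02.
Higher confidence requires a wider interval.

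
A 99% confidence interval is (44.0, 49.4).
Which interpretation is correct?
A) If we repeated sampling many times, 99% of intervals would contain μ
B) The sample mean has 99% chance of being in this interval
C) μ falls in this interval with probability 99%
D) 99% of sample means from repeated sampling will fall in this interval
A

A) Correct — this is the frequentist long-run coverage interpretation.
B) Wrong — x̄ is observed and sits in the interval by construction.
C) Wrong — μ is fixed; the randomness lives in the interval, not in μ.
D) Wrong — coverage applies to intervals containing μ, not to future x̄ values.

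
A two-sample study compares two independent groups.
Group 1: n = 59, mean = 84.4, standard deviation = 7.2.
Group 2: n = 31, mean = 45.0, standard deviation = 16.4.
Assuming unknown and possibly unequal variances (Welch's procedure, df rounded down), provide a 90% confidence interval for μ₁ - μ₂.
(34.18, 44.62)

Difference: x̄₁ - x̄₂ = 39.40
SE = √(s₁²/n₁ + s₂²/n₂) = √(7.2²/59 + 16.4²/31) = 3.0911
df = 36.19 → 36 (Welch–Satterthwaite, rounded down)
t* = 1.688

CI: 39.40 ± 1.688 · 3.0911 = 39.40 ± 5.22 = (34.18, 44.62)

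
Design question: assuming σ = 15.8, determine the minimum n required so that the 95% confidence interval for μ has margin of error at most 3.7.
n ≥ 71

For margin E ≤ 3.7:
n ≥ (z* · σ / E)²
n ≥ (1.960 · 15.8 / 3.7)²
n ≥ 70.05

Minimum n = 71 (rounding up)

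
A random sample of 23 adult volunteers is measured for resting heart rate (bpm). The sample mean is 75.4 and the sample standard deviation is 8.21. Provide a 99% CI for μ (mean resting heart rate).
(70.57, 80.23)

t-interval (σ unknown):
df = n - 1 = 22
t* = 2.819 for 99% confidence

Margin of error = t* · s/√n = 2.819 · 8.21/√23 = 4.83

CI: (70.57, 80.23)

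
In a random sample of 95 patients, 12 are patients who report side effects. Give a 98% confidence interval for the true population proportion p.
(0.047, 0.206)

Proportion CI:
p̂ = 12/95 = 0.12632
SE = √(p̂(1-p̂)/n) = √(0.12632 · 0.87368 / 95) = 0.03408

z* = 2.326
Margin = z* · SE = 2.326 · 0.03408 = 0.0793

CI: 0.12632 ± 0.0793 = (0.047, 0.206)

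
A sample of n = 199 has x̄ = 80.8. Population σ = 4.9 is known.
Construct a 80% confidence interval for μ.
(80.35, 81.25)

z-interval (σ known):
z* = 1.282 for 80% confidence

Margin of error = z* · σ/√n = 1.282 · 4.9/√199 = 0.45

CI: (80.8 - 0.45, 80.8 + 0.45) = (80.35, 81.25)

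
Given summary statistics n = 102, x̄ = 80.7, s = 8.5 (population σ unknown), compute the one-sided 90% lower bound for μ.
μ ≥ 79.61

Lower bound (one-sided):
t* = 1.290 (one-sided for 90%)
Lower bound = x̄ - t* · s/√n = 80.7 - 1.290 · 8.5/√102 = 79.61

We are 90% confident that μ ≥ 79.61.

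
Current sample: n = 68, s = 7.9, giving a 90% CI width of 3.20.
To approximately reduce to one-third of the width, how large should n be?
n ≈ 612

CI width ∝ 1/√n
To reduce width by factor 3, need √n to grow by 3 → need 3² = 9 times as many samples.

Current: n = 68, width = 3.20
New: n = 612, width ≈ 1.05

Width reduced by factor of 3.20/1.05 = 3.05.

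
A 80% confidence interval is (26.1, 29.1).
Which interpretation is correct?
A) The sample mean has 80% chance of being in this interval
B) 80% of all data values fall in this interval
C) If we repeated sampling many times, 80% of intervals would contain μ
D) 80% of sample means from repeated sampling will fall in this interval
C

A) Wrong — x̄ is observed and sits in the interval by construction.
B) Wrong — a CI is about the parameter μ, not individual data values.
C) Correct — this is the frequentist long-run coverage interpretation.
D) Wrong — coverage applies to intervals containing μ, not to future x̄ values.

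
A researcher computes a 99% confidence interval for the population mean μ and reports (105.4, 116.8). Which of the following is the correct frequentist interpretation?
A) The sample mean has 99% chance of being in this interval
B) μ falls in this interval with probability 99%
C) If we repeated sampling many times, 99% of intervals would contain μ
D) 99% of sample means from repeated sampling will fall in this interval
C

A) Wrong — x̄ is observed and sits in the interval by construction.
B) Wrong — μ is fixed; the randomness lives in the interval, not in μ.
C) Correct — this is the frequentist long-run coverage interpretation.
D) Wrong — coverage applies to intervals containing μ, not to future x̄ values.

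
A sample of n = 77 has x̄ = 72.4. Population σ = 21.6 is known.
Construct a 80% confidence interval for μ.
(69.24, 75.56)

z-interval (σ known):
z* = 1.282 for 80% confidence

Margin of error = z* · σ/√n = 1.282 · 21.6/√77 = 3.16

CI: (72.4 - 3.16, 72.4 + 3.16) = (69.24, 75.56)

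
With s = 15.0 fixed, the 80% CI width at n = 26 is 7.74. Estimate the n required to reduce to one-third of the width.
n ≈ 234

CI width ∝ 1/√n
To reduce width by factor 3, need √n to grow by 3 → need 3² = 9 times as many samples.

Current: n = 26, width = 7.74
New: n = 234, width ≈ 2.52

Width reduced by factor of 7.74/2.52 = 3.07.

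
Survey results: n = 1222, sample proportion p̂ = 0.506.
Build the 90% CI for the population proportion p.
(0.482, 0.530)

Proportion CI:
SE = √(p̂(1-p̂)/n) = √(0.506 · 0.494 / 1222) = 0.01430

z* = 1.645
Margin = z* · SE = 1.645 · 0.01430 = 0.0235

CI: 0.506 ± 0.0235 = (0.482, 0.530)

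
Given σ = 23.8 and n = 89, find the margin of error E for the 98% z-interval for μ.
Margin of error = 5.87

Margin of error = z* · σ/√n
= 2.326 · 23.8/√89
= 2.326 · 23.8/9.4340
= 5.87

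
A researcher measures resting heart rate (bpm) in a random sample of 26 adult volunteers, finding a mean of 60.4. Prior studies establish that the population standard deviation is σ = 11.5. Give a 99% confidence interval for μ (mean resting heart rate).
(54.59, 66.21)

z-interval (σ known):
z* = 2.576 for 99% confidence

Margin of error = z* · σ/√n = 2.576 · 11.5/√26 = 5.81

CI: (60.4 - 5.81, 60.4 + 5.81) = (54.59, 66.21)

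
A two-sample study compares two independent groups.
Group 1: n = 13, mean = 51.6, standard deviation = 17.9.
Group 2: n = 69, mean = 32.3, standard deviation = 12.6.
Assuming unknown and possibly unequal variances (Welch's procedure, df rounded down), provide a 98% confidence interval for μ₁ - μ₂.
(5.68, 32.92)

Difference: x̄₁ - x̄₂ = 19.30
SE = √(s₁²/n₁ + s₂²/n₂) = √(17.9²/13 + 12.6²/69) = 5.1911
df = 14.32 → 14 (Welch–Satterthwaite, rounded down)
t* = 2.624

CI: 19.30 ± 2.624 · 5.1911 = 19.30 ± 13.62 = (5.68, 32.92)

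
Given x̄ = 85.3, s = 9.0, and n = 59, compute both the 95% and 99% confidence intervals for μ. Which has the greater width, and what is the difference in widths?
99% CI is wider by 1.55

df = 58
95% CI: t* = 2.002, (82.95, 87.65), width = 2 · t* · s/√n = 4.69
99% CI: t* = 2.663, (82.18, 88.42), width = 2 · t* · s/√n = 6.24

The 99% CI is wider by 6.24 - 4.69 = 1.55.
Higher confidence requires a wider interval.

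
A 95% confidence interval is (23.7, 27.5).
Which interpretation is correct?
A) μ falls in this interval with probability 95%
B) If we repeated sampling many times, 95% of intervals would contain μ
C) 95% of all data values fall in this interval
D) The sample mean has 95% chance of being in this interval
B

A) Wrong — μ is fixed; the randomness lives in the interval, not in μ.
B) Correct — this is the frequentist long-run coverage interpretation.
C) Wrong — a CI is about the parameter μ, not individual data values.
D) Wrong — x̄ is observed and sits in the interval by construction.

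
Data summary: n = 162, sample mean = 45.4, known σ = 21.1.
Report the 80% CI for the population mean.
(43.27, 47.53)

z-interval (σ known):
z* = 1.282 for 80% confidence

Margin of error = z* · σ/√n = 1.282 · 21.1/√162 = 2.13

CI: (45.4 - 2.13, 45.4 + 2.13) = (43.27, 47.53)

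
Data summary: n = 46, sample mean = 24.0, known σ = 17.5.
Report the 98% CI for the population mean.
(18.00, 30.00)

z-interval (σ known):
z* = 2.326 for 98% confidence

Margin of error = z* · σ/√n = 2.326 · 17.5/√46 = 6.00

CI: (24.0 - 6.00, 24.0 + 6.00) = (18.00, 30.00)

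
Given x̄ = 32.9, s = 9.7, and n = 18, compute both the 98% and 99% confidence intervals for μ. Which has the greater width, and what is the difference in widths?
99% CI is wider by 1.51

df = 17
98% CI: t* = 2.567, (27.03, 38.77), width = 2 · t* · s/√n = 11.74
99% CI: t* = 2.898, (26.27, 39.53), width = 2 · t* · s/√n = 13.25

The 99% CI is wider by 13.25 - 11.74 = 1.51.
Higher confidence requires a wider interval.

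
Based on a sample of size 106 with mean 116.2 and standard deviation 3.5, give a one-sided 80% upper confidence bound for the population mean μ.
μ ≤ 116.49

Upper bound (one-sided):
t* = 0.845 (one-sided for 80%)
Upper bound = x̄ + t* · s/√n = 116.2 + 0.845 · 3.5/√106 = 116.49

We are 80% confident that μ ≤ 116.49.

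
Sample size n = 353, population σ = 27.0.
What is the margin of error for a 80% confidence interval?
Margin of error = 1.84

Margin of error = z* · σ/√n
= 1.282 · 27.0/√353
= 1.282 · 27.0/18.7883
= 1.84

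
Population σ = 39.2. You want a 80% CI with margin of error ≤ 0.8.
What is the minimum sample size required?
n ≥ 3947

For margin E ≤ 0.8:
n ≥ (z* · σ / E)²
n ≥ (1.282 · 39.2 / 0.8)²
n ≥ 3946.10

Minimum n = 3947 (rounding up)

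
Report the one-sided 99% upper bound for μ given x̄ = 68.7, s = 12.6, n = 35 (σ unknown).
μ ≤ 73.90

Upper bound (one-sided):
t* = 2.441 (one-sided for 99%)
Upper bound = x̄ + t* · s/√n = 68.7 + 2.441 · 12.6/√35 = 73.90

We are 99% confident that μ ≤ 73.90.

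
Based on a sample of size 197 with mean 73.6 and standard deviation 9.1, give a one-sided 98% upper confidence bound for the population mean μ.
μ ≤ 74.94

Upper bound (one-sided):
t* = 2.068 (one-sided for 98%)
Upper bound = x̄ + t* · s/√n = 73.6 + 2.068 · 9.1/√197 = 74.94

We are 98% confident that μ ≤ 74.94.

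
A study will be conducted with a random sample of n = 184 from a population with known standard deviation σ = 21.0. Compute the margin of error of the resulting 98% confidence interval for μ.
Margin of error = 3.60

Margin of error = z* · σ/√n
= 2.326 · 21.0/√184
= 2.326 · 21.0/13.5647
= 3.60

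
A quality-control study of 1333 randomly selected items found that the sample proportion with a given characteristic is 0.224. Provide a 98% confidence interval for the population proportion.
(0.197, 0.251)

Proportion CI:
SE = √(p̂(1-p̂)/n) = √(0.224 · 0.776 / 1333) = 0.01142

z* = 2.326
Margin = z* · SE = 2.326 · 0.01142 = 0.0266

CI: 0.224 ± 0.0266 = (0.197, 0.251)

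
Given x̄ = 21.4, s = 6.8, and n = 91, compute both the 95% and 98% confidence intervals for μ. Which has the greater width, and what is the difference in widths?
98% CI is wider by 0.55

df = 90
95% CI: t* = 1.987, (19.98, 22.82), width = 2 · t* · s/√n = 2.83
98% CI: t* = 2.368, (19.71, 23.09), width = 2 · t* · s/√n = 3.38

The 98% CI is wider by 3.38 - 2.83 = 0.55.
Higher confidence requires a wider interval.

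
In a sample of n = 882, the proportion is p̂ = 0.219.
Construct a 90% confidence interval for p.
(0.196, 0.242)

Proportion CI:
SE = √(p̂(1-p̂)/n) = √(0.219 · 0.781 / 882) = 0.01393

z* = 1.645
Margin = z* · SE = 1.645 · 0.01393 = 0.0229

CI: 0.219 ± 0.0229 = (0.196, 0.242)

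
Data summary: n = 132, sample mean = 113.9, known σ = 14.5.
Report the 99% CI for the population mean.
(110.65, 117.15)

z-interval (σ known):
z* = 2.576 for 99% confidence

Margin of error = z* · σ/√n = 2.576 · 14.5/√132 = 3.25

CI: (113.9 - 3.25, 113.9 + 3.25) = (110.65, 117.15)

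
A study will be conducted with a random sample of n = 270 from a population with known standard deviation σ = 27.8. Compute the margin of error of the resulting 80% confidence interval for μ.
Margin of error = 2.17

Margin of error = z* · σ/√n
= 1.282 · 27.8/√270
= 1.282 · 27.8/16.4317
= 2.17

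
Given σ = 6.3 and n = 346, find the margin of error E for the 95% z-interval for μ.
Margin of error = 0.66

Margin of error = z* · σ/√n
= 1.960 · 6.3/√346
= 1.960 · 6.3/18.6011
= 0.66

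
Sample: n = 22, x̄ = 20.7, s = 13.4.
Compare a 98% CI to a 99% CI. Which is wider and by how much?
99% CI is wider by 1.79

df = 21
98% CI: t* = 2.518, (13.51, 27.89), width = 2 · t* · s/√n = 14.39
99% CI: t* = 2.831, (12.61, 28.79), width = 2 · t* · s/√n = 16.18

The 99% CI is wider by 16.18 - 14.39 = 1.79.
Higher confidence requires a wider interval.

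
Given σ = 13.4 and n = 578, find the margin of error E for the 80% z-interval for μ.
Margin of error = 0.71

Margin of error = z* · σ/√n
= 1.282 · 13.4/√578
= 1.282 · 13.4/24.0416
= 0.71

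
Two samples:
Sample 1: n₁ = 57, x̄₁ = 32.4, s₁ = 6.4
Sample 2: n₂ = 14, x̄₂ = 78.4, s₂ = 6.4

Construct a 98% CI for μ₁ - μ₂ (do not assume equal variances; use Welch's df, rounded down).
(-50.85, -41.15)

Difference: x̄₁ - x̄₂ = -46.00
SE = √(s₁²/n₁ + s₂²/n₂) = √(6.4²/57 + 6.4²/14) = 1.9090
df = 19.89 → 19 (Welch–Satterthwaite, rounded down)
t* = 2.539

CI: -46.00 ± 2.539 · 1.9090 = -46.00 ± 4.85 = (-50.85, -41.15)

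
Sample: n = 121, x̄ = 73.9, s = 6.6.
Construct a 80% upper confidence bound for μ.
μ ≤ 74.41

Upper bound (one-sided):
t* = 0.845 (one-sided for 80%)
Upper bound = x̄ + t* · s/√n = 73.9 + 0.845 · 6.6/√121 = 74.41

We are 80% confident that μ ≤ 74.41.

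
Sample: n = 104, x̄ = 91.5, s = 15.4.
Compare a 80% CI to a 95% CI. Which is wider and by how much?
95% CI is wider by 2.09

df = 103
80% CI: t* = 1.290, (89.55, 93.45), width = 2 · t* · s/√n = 3.90
95% CI: t* = 1.983, (88.51, 94.49), width = 2 · t* · s/√n = 5.99

The 95% CI is wider by 5.99 - 3.90 = 2.09.
Higher confidence requires a wider interval.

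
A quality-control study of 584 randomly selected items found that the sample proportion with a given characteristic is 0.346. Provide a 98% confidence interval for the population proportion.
(0.300, 0.392)

Proportion CI:
SE = √(p̂(1-p̂)/n) = √(0.346 · 0.654 / 584) = 0.01968

z* = 2.326
Margin = z* · SE = 2.326 · 0.01968 = 0.0458

CI: 0.346 ± 0.0458 = (0.300, 0.392)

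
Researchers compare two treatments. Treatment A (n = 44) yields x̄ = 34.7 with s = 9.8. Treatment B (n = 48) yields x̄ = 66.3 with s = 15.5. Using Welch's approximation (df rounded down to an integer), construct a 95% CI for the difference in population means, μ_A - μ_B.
(-36.94, -26.26)

Difference: x̄₁ - x̄₂ = -31.60
SE = √(s₁²/n₁ + s₂²/n₂) = √(9.8²/44 + 15.5²/48) = 2.6810
df = 80.25 → 80 (Welch–Satterthwaite, rounded down)
t* = 1.990

CI: -31.60 ± 1.990 · 2.6810 = -31.60 ± 5.34 = (-36.94, -26.26)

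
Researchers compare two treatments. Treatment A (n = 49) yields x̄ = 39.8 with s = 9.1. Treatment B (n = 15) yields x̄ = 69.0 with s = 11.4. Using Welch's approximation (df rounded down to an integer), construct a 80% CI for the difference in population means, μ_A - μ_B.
(-33.47, -24.93)

Difference: x̄₁ - x̄₂ = -29.20
SE = √(s₁²/n₁ + s₂²/n₂) = √(9.1²/49 + 11.4²/15) = 3.2178
df = 19.77 → 19 (Welch–Satterthwaite, rounded down)
t* = 1.328

CI: -29.20 ± 1.328 · 3.2178 = -29.20 ± 4.27 = (-33.47, -24.93)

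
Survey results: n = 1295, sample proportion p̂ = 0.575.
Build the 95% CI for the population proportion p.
(0.548, 0.602)

Proportion CI:
SE = √(p̂(1-p̂)/n) = √(0.575 · 0.425 / 1295) = 0.01374

z* = 1.960
Margin = z* · SE = 1.960 · 0.01374 = 0.0269

CI: 0.575 ± 0.0269 = (0.548, 0.602)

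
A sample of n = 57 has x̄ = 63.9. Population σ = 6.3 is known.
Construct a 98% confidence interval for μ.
(61.96, 65.84)

z-interval (σ known):
z* = 2.326 for 98% confidence

Margin of error = z* · σ/√n = 2.326 · 6.3/√57 = 1.94

CI: (63.9 - 1.94, 63.9 + 1.94) = (61.96, 65.84)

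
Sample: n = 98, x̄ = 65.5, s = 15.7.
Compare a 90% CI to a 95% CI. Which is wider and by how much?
95% CI is wider by 1.03

df = 97
90% CI: t* = 1.661, (62.87, 68.13), width = 2 · t* · s/√n = 5.27
95% CI: t* = 1.985, (62.35, 68.65), width = 2 · t* · s/√n = 6.30

The 95% CI is wider by 6.30 - 5.27 = 1.03.
Higher confidence requires a wider interval.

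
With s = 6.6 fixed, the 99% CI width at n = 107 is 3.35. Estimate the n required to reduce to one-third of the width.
n ≈ 963

CI width ∝ 1/√n
To reduce width by factor 3, need √n to grow by 3 → need 3² = 9 times as many samples.

Current: n = 107, width = 3.35
New: n = 963, width ≈ 1.10

Width reduced by factor of 3.35/1.10 = 3.05.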